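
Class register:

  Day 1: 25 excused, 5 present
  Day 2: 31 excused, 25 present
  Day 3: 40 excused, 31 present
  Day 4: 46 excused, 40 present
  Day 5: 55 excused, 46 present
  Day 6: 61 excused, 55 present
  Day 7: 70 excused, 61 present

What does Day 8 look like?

76 excused, 70 present

Excused — alternating steps +6, +9, +6, +9, …: 25, 31, 40, 46, 55, 61, 70 → 76.
Present: always the previous value of the excused; 5, 25, 31, 40, 46, 55, 61 → 70.
Putting it together: 76 excused, 70 present.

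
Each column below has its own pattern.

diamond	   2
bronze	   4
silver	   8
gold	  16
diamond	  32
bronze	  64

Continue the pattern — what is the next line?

silver  128

Rank: repeats diamond → bronze → silver → gold, so diamond, bronze, silver, gold, diamond, bronze → silver.
Second component: ×2 each step, so 2, 4, 8, 16, 32, 64 → 128.
Combining the parts gives silver  128.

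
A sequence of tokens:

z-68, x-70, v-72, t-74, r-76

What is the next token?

For the letter, letters move back 2 places in the alphabet: z, x, v, t, r → p.
Second component: +2 each step; 68, 70, 72, 74, 76 → 78.
So the next token is p-78.

p-78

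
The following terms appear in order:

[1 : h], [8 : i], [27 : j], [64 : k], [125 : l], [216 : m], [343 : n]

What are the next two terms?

First slot goes 1, 8, 27, 64, 125, 216, 343 → 512 → 729 (perfect cubes: 1³, 2³, 3³, …).
Letter: letters move forward 1 place in the alphabet, so h, i, j, k, l, m, n → o → p.
So the next two terms are [512 : o] and [729 : p].

[512 : o], [729 : p]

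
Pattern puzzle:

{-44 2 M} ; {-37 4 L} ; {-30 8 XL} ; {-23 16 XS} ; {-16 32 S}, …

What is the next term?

For the first value, +7 each step: -44, -37, -30, -23, -16 → -9.
Second value: ×2 each step; 2, 4, 8, 16, 32 → 64.
For the size, runs through clothing sizes XS→XL: M, L, XL, XS, S → M.
Putting it together: {-9 64 M}.

{-9 64 M}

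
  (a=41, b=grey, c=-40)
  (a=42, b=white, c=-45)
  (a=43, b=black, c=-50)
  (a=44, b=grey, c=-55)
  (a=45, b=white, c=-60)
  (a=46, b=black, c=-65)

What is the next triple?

A: 41, 42, 43, 44, 45, 46 → 47 (+1 each step).
B: grey, white, black, grey, white, black → grey (repeats grey → white → black).
C: -40, -45, -50, -55, -60, -65 → -70 (−5 each step).
Combining the parts gives (a=47, b=grey, c=-70).

(a=47, b=grey, c=-70)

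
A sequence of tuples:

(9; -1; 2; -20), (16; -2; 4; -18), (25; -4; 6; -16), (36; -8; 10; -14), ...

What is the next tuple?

(49; -16; 16; -12)

For the first slot, perfect squares: 3², 4², 5², …: 9, 16, 25, 36 → 49.
Second slot — ×2 each step: -1, -2, -4, -8 → -16.
Third slot: 2, 4, 6, 10 → 16 (each term is the sum of the two before it).
For the fourth slot, +2 each step: -20, -18, -16, -14 → -12.
Combining the parts gives (49; -16; 16; -12).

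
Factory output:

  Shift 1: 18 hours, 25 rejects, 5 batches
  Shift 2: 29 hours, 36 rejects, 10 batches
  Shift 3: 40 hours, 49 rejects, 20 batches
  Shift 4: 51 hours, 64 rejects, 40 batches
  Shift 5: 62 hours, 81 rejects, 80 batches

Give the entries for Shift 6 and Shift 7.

For the hours, +11 each step: 18, 29, 40, 51, 62 → 73 → 84.
Rejects goes 25, 36, 49, 64, 81 → 100 → 121 (perfect squares: 5², 6², 7², …).
Batches: ×2 each step; 5, 10, 20, 40, 80 → 160 → 320.
Putting the parts together: 73 hours, 100 rejects, 160 batches and then 84 hours, 121 rejects, 320 batches.

73 hours, 100 rejects, 160 batches; 84 hours, 121 rejects, 320 batches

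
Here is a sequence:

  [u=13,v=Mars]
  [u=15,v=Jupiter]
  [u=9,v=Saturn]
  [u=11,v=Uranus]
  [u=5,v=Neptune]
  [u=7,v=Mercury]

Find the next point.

[u=1,v=Venus]

For the u, alternating steps +2, −6, +2, −6, …: 13, 15, 9, 11, 5, 7 → 1.
V goes Mars, Jupiter, Saturn, Uranus, Neptune, Mercury → Venus (runs through the planets Mercury→Neptune).
Combining the parts gives [u=1,v=Venus].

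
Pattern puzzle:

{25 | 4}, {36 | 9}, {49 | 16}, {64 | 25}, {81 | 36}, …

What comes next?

For the first slot, perfect squares: 5², 6², 7², …: 25, 36, 49, 64, 81 → 100.
For the second slot, perfect squares: 2², 3², 4², …: 4, 9, 16, 25, 36 → 49.
Putting it together: {100 | 49}.

{100 | 49}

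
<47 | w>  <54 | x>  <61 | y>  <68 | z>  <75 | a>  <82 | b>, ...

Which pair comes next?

First entry: +7 each step, so 47, 54, 61, 68, 75, 82 → 89.
Letter goes w, x, y, z, a, b → c (letters move forward 1 place in the alphabet, wrapping Z→A).
Combining the parts gives <89 | c>.

<89 | c>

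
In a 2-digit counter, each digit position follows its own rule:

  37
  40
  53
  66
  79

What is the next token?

82

First digit: +1 each step, mod 10; 3, 4, 5, 6, 7 → 8.
Second digit: +3 each step, mod 10; 7, 0, 3, 6, 9 → 2.
So the next token is 82.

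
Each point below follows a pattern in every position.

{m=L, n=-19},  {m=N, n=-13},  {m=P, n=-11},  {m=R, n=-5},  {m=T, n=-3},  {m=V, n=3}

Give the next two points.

For the m, letters move forward 2 places in the alphabet: L, N, P, R, T, V → X → Z.
N: alternating steps +6, +2, +6, +2, …; -19, -13, -11, -5, -3, 3 → 5 → 11.
So the next two points are {m=X, n=5} and {m=Z, n=11}.

{m=X, n=5}, {m=Z, n=11}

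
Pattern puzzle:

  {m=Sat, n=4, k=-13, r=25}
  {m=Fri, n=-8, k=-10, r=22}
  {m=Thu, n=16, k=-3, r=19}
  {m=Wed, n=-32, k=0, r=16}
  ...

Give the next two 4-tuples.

{m=Tue, n=64, k=7, r=13}, {m=Mon, n=-128, k=10, r=10}

For the m, runs backward through the weekdays Mon→Sun: Sat, Fri, Thu, Wed → Tue → Mon.
N: ×(-2) each step; 4, -8, 16, -32 → 64 → -128.
K: alternating steps +3, +7, +3, +7, …, so -13, -10, -3, 0 → 7 → 10.
For the r, −3 each step: 25, 22, 19, 16 → 13 → 10.
Putting the parts together: {m=Tue, n=64, k=7, r=13} and then {m=Mon, n=-128, k=10, r=10}.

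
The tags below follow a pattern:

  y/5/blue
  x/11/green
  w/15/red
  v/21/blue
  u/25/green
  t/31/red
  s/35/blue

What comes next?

r/41/green

Letter goes y, x, w, v, u, t, s → r (letters move back 1 place in the alphabet).
For the second component, alternating steps +6, +4, +6, +4, …: 5, 11, 15, 21, 25, 31, 35 → 41.
Colour: repeats blue → green → red, so blue, green, red, blue, green, red, blue → green.
So the next tag is r/41/green.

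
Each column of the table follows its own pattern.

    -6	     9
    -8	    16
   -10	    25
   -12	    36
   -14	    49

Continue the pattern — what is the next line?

-16  64

First component: -6, -8, -10, -12, -14 → -16 (−2 each step).
For the second component, perfect squares: 3², 4², 5², …: 9, 16, 25, 36, 49 → 64.
Putting it together: -16  64.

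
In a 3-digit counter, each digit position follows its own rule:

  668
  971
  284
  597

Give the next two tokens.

For the first digit, +3 each step, mod 10: 6, 9, 2, 5 → 8 → 1.
Second digit goes 6, 7, 8, 9 → 0 → 1 (+1 each step, mod 10).
Third digit: 8, 1, 4, 7 → 0 → 3 (+3 each step, mod 10).
Putting the parts together: 800 and then 113.

800, 113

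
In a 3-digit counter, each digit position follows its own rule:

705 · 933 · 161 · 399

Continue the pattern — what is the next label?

First digit: 7, 9, 1, 3 → 5 (+2 each step, mod 10).
Second digit: 0, 3, 6, 9 → 2 (+3 each step, mod 10).
Third digit — −2 each step, mod 10: 5, 3, 1, 9 → 7.
So the next label is 527.

527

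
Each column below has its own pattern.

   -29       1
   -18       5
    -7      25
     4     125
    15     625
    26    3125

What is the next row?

37  15625

First component: +11 each step; -29, -18, -7, 4, 15, 26 → 37.
Second component: ×5 each step, so 1, 5, 25, 125, 625, 3125 → 15625.
So the next row is 37  15625.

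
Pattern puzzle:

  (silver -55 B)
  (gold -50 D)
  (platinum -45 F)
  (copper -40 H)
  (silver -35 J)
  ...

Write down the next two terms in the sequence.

Metal: repeats silver → gold → platinum → copper; silver, gold, platinum, copper, silver → gold → platinum.
Second part: +5 each step, so -55, -50, -45, -40, -35 → -30 → -25.
Letter: letters move forward 2 places in the alphabet; B, D, F, H, J → L → N.
So the next two terms are (gold -30 L) and (platinum -25 N).

(gold -30 L), (platinum -25 N)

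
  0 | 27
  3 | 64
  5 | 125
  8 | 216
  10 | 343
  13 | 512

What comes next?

15 | 729

First entry: alternating steps +3, +2, +3, +2, …; 0, 3, 5, 8, 10, 13 → 15.
Second entry: perfect cubes: 3³, 4³, 5³, …; 27, 64, 125, 216, 343, 512 → 729.
Combining the parts gives 15 | 729.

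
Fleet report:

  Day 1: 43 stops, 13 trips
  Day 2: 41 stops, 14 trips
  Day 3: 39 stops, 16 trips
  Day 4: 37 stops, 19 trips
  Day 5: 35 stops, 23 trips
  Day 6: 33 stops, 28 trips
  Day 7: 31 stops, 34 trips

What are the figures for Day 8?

Stops: −2 each step; 43, 41, 39, 37, 35, 33, 31 → 29.
Trips — differences are 1, 2, 3, … (increasing by 1 each time): 13, 14, 16, 19, 23, 28, 34 → 41.
Putting it together: 29 stops, 41 trips.

29 stops, 41 trips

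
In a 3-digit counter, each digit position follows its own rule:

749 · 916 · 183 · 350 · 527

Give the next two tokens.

794, 961

First digit: 7, 9, 1, 3, 5 → 7 → 9 (+2 each step, mod 10).
Second digit: −3 each step, mod 10, so 4, 1, 8, 5, 2 → 9 → 6.
Third digit — −3 each step, mod 10: 9, 6, 3, 0, 7 → 4 → 1.
Putting the parts together: 794 and then 961.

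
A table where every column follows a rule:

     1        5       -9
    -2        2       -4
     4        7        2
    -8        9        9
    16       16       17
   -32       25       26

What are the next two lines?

First component: ×(-2) each step; 1, -2, 4, -8, 16, -32 → 64 → -128.
For the second component, each term is the sum of the two before it: 5, 2, 7, 9, 16, 25 → 41 → 66.
For the third component, differences are 5, 6, 7, … (increasing by 1 each time): -9, -4, 2, 9, 17, 26 → 36 → 47.
Putting the parts together: 64  41  36 and then -128  66  47.

64  41  36; -128  66  47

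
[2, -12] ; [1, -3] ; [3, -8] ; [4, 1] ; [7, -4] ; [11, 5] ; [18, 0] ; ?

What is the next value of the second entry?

Second entry: -12, -3, -8, 1, -4, 5, 0 → 9 (alternating steps +9, −5, +9, −5, …).

9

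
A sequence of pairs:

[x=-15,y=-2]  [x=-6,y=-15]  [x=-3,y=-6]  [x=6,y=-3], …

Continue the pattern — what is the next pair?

[x=9,y=6]

X: -15, -6, -3, 6 → 9 (alternating steps +9, +3, +9, +3, …).
Y: always the previous value of the x, so -2, -15, -6, -3 → 6.
So the next pair is [x=9,y=6].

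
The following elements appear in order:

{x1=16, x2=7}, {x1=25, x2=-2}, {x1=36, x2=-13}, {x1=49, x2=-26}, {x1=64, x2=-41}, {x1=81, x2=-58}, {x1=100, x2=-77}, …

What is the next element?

{x1=121, x2=-98}

X1 goes 16, 25, 36, 49, 64, 81, 100 → 121 (perfect squares: 4², 5², 6², …).
X2: 7, -2, -13, -26, -41, -58, -77 → -98 (together with the x1 always sums to 23).
Combining the parts gives {x1=121, x2=-98}.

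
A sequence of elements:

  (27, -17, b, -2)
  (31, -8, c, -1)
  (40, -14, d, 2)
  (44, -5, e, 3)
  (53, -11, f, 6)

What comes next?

First coordinate: alternating steps +4, +9, +4, +9, …, so 27, 31, 40, 44, 53 → 57.
Second coordinate: alternating steps +9, −6, +9, −6, …, so -17, -8, -14, -5, -11 → -2.
Letter: letters move forward 1 place in the alphabet; b, c, d, e, f → g.
Fourth coordinate — alternating steps +1, +3, +1, +3, …: -2, -1, 2, 3, 6 → 7.
Combining the parts gives (57, -2, g, 7).

(57, -2, g, 7)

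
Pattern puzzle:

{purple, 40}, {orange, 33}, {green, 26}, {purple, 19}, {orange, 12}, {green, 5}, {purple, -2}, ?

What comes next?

{orange, -9}

Colour: repeats purple → orange → green; purple, orange, green, purple, orange, green, purple → orange.
Second part: −7 each step, so 40, 33, 26, 19, 12, 5, -2 → -9.
So the next point is {orange, -9}.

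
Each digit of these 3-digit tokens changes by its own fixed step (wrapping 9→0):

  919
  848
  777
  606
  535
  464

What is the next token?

First digit: −1 each step, mod 10, so 9, 8, 7, 6, 5, 4 → 3.
Second digit: +3 each step, mod 10, so 1, 4, 7, 0, 3, 6 → 9.
Third digit: −1 each step, mod 10; 9, 8, 7, 6, 5, 4 → 3.
Putting it together: 393.

393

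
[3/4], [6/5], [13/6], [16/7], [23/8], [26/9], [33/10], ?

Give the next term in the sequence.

[36/11]

First coordinate — alternating steps +3, +7, +3, +7, …: 3, 6, 13, 16, 23, 26, 33 → 36.
Second coordinate: 4, 5, 6, 7, 8, 9, 10 → 11 (+1 each step).
Putting it together: [36/11].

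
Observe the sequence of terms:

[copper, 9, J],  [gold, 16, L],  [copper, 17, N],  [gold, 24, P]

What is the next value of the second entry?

Second entry: alternating steps +7, +1, +7, +1, …; 9, 16, 17, 24 → 25.

25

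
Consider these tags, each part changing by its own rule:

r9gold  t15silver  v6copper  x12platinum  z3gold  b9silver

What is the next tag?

Letter: letters move forward 2 places in the alphabet, wrapping Z→A, so r, t, v, x, z, b → d.
For the second component, alternating steps +6, −9, +6, −9, …: 9, 15, 6, 12, 3, 9 → 0.
Metal goes gold, silver, copper, platinum, gold, silver → copper (repeats gold → silver → copper → platinum).
Combining the parts gives d0copper.

d0copper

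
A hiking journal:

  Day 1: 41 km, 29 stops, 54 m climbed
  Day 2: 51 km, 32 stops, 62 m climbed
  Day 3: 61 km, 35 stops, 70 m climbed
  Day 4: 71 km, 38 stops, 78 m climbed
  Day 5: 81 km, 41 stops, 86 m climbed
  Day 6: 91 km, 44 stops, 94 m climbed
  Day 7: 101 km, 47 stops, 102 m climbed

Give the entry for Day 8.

Km goes 41, 51, 61, 71, 81, 91, 101 → 111 (+10 each step).
For the stops, +3 each step: 29, 32, 35, 38, 41, 44, 47 → 50.
M climbed: +8 each step, so 54, 62, 70, 78, 86, 94, 102 → 110.
Putting it together: 111 km, 50 stops, 110 m climbed.

111 km, 50 stops, 110 m climbed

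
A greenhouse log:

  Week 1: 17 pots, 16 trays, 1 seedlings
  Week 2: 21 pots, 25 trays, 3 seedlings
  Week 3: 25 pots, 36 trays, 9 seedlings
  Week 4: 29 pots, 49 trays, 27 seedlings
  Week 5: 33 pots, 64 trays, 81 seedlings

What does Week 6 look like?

37 pots, 81 trays, 243 seedlings

Pots goes 17, 21, 25, 29, 33 → 37 (+4 each step).
Trays: 16, 25, 36, 49, 64 → 81 (perfect squares: 4², 5², 6², …).
For the seedlings, ×3 each step: 1, 3, 9, 27, 81 → 243.
Putting it together: 37 pots, 81 trays, 243 seedlings.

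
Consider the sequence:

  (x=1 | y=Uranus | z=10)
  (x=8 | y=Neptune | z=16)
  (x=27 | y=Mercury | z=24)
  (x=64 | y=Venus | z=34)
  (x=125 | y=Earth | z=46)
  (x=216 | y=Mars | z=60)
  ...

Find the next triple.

(x=343 | y=Jupiter | z=76)

X: perfect cubes: 1³, 2³, 3³, …; 1, 8, 27, 64, 125, 216 → 343.
Y: runs through the planets Mercury→Neptune; Uranus, Neptune, Mercury, Venus, Earth, Mars → Jupiter.
Z goes 10, 16, 24, 34, 46, 60 → 76 (differences are 6, 8, 10, … (increasing by 2 each time)).
So the next triple is (x=343 | y=Jupiter | z=76).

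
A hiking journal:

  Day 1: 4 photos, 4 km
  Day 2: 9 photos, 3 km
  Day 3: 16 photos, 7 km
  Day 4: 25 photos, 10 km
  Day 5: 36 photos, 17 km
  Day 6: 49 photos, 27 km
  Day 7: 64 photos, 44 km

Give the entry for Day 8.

81 photos, 71 km

Photos goes 4, 9, 16, 25, 36, 49, 64 → 81 (perfect squares: 2², 3², 4², …).
Km: 4, 3, 7, 10, 17, 27, 44 → 71 (each term is the sum of the two before it).
So the next line is 81 photos, 71 km.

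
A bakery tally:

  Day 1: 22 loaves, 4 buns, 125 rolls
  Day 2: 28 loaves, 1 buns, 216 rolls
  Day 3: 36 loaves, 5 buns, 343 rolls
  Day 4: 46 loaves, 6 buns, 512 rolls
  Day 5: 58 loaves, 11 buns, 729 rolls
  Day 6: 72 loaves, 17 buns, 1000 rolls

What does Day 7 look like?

88 loaves, 28 buns, 1331 rolls

For the loaves, differences are 6, 8, 10, … (increasing by 2 each time): 22, 28, 36, 46, 58, 72 → 88.
Buns: each term is the sum of the two before it; 4, 1, 5, 6, 11, 17 → 28.
Rolls: perfect cubes: 5³, 6³, 7³, …; 125, 216, 343, 512, 729, 1000 → 1331.
So the next row is 88 loaves, 28 buns, 1331 rolls.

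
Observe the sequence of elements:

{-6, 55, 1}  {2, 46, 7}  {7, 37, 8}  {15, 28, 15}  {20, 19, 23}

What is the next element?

For the first component, alternating steps +8, +5, +8, +5, …: -6, 2, 7, 15, 20 → 28.
Second component goes 55, 46, 37, 28, 19 → 10 (−9 each step).
Third component goes 1, 7, 8, 15, 23 → 38 (each term is the sum of the two before it).
Putting it together: {28, 10, 38}.

{28, 10, 38}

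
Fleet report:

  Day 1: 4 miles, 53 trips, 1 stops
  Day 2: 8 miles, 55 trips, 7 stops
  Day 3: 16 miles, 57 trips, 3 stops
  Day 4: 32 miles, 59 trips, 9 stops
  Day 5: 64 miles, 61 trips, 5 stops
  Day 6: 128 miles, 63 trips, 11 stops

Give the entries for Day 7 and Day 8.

256 miles, 65 trips, 7 stops; 512 miles, 67 trips, 13 stops

Miles: ×2 each step; 4, 8, 16, 32, 64, 128 → 256 → 512.
For the trips, +2 each step: 53, 55, 57, 59, 61, 63 → 65 → 67.
Stops: 1, 7, 3, 9, 5, 11 → 7 → 13 (alternating steps +6, −4, +6, −4, …).
Putting the parts together: 256 miles, 65 trips, 7 stops and then 512 miles, 67 trips, 13 stops.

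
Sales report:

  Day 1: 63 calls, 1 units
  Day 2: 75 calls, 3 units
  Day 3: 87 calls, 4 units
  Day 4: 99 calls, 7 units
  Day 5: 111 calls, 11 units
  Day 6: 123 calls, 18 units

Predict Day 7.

135 calls, 29 units

Calls goes 63, 75, 87, 99, 111, 123 → 135 (+12 each step).
Units: each term is the sum of the two before it; 1, 3, 4, 7, 11, 18 → 29.
Putting it together: 135 calls, 29 units.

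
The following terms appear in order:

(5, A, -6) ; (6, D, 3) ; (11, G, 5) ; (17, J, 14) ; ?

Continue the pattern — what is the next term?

First slot: 5, 6, 11, 17 → 28 (each term is the sum of the two before it).
Letter goes A, D, G, J → M (letters move forward 3 places in the alphabet).
Third slot goes -6, 3, 5, 14 → 16 (alternating steps +9, +2, +9, +2, …).
Combining the parts gives (28, M, 16).

(28, M, 16)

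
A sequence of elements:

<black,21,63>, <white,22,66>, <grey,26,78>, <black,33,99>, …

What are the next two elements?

For the shade, repeats black → white → grey: black, white, grey, black → white → grey.
For the second entry, differences are 1, 4, 7, … (increasing by 3 each time): 21, 22, 26, 33 → 43 → 56.
Third entry: always 3 × the second entry, so 63, 66, 78, 99 → 129 → 168.
Putting the parts together: <white,43,129> and then <grey,56,168>.

<white,43,129>, <grey,56,168>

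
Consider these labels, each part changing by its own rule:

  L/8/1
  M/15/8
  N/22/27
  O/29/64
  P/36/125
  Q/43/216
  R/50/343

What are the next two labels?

S/57/512 then T/64/729

Letter: letters move forward 1 place in the alphabet; L, M, N, O, P, Q, R → S → T.
Second component — +7 each step: 8, 15, 22, 29, 36, 43, 50 → 57 → 64.
Third component goes 1, 8, 27, 64, 125, 216, 343 → 512 → 729 (perfect cubes: 1³, 2³, 3³, …).
So the next two labels are S/57/512 and T/64/729.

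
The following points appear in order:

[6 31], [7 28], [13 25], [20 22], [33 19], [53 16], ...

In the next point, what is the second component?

Second component goes 31, 28, 25, 22, 19, 16 → 13 (−3 each step).

13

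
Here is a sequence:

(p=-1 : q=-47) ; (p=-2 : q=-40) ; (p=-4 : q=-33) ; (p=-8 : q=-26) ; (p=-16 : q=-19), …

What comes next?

P: -1, -2, -4, -8, -16 → -32 (×2 each step).
Q: -47, -40, -33, -26, -19 → -12 (+7 each step).
Putting it together: (p=-32 : q=-12).

(p=-32 : q=-12)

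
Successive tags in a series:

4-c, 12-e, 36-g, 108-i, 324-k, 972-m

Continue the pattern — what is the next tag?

First component: ×3 each step; 4, 12, 36, 108, 324, 972 → 2916.
Letter goes c, e, g, i, k, m → o (letters move forward 2 places in the alphabet).
Combining the parts gives 2916-o.

2916-o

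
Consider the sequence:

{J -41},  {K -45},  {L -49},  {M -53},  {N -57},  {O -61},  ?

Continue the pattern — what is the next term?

{P -65}

Letter: J, K, L, M, N, O → P (letters move forward 1 place in the alphabet).
Second component: −4 each step, so -41, -45, -49, -53, -57, -61 → -65.
Combining the parts gives {P -65}.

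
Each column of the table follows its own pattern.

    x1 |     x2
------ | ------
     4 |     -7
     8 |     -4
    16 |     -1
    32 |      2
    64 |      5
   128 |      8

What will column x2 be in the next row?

Column x2: +3 each step; -7, -4, -1, 2, 5, 8 → 11.

11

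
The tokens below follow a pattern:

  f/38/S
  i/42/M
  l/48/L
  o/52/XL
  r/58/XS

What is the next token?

Letter: f, i, l, o, r → u (letters move forward 3 places in the alphabet).
Second component goes 38, 42, 48, 52, 58 → 62 (alternating steps +4, +6, +4, +6, …).
Size — runs through clothing sizes XS→XL: S, M, L, XL, XS → S.
Combining the parts gives u/62/S.

u/62/S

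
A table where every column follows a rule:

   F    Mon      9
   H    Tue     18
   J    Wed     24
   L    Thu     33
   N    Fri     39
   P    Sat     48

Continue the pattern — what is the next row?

Letter: letters move forward 2 places in the alphabet, so F, H, J, L, N, P → R.
Day goes Mon, Tue, Wed, Thu, Fri, Sat → Sun (runs through the weekdays Mon→Sun).
Third component goes 9, 18, 24, 33, 39, 48 → 54 (alternating steps +9, +6, +9, +6, …).
Combining the parts gives R  Sun  54.

R  Sun  54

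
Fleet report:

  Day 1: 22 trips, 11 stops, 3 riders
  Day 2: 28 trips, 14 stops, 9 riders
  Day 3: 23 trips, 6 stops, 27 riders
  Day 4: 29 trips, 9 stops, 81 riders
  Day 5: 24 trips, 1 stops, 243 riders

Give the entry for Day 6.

For the trips, alternating steps +6, −5, +6, −5, …: 22, 28, 23, 29, 24 → 30.
Stops: alternating steps +3, −8, +3, −8, …; 11, 14, 6, 9, 1 → 4.
Riders: 3, 9, 27, 81, 243 → 729 (×3 each step).
Combining the parts gives 30 trips, 4 stops, 729 riders.

30 trips, 4 stops, 729 riders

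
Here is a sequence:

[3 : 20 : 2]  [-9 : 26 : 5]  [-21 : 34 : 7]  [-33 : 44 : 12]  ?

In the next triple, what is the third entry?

First entry goes 3, -9, -21, -33 → -45 (−12 each step).
For the second entry, differences are 6, 8, 10, … (increasing by 2 each time): 20, 26, 34, 44 → 56.
For the third entry, each term is the sum of the two before it: 2, 5, 7, 12 → 19.

19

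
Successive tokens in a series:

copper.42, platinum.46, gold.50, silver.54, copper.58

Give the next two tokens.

Metal goes copper, platinum, gold, silver, copper → platinum → gold (repeats copper → platinum → gold → silver).
For the second component, +4 each step: 42, 46, 50, 54, 58 → 62 → 66.
So the next two tokens are platinum.62 and gold.66.

platinum.62 then gold.66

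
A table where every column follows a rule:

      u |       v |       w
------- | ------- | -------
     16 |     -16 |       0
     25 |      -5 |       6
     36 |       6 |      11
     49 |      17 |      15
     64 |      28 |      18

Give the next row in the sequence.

Column u: perfect squares: 4², 5², 6², …; 16, 25, 36, 49, 64 → 81.
Column v: +11 each step, so -16, -5, 6, 17, 28 → 39.
For the column w, differences are 6, 5, 4, … (decreasing by 1 each time): 0, 6, 11, 15, 18 → 20.
Combining the parts gives 81  39  20.

81  39  20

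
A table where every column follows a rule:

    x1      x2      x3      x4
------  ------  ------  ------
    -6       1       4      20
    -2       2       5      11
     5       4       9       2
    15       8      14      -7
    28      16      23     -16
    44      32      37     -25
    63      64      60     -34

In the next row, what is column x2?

Column x1: -6, -2, 5, 15, 28, 44, 63 → 85 (differences are 4, 7, 10, … (increasing by 3 each time)).
Column x2: ×2 each step, so 1, 2, 4, 8, 16, 32, 64 → 128.
For the column x3, each term is the sum of the two before it: 4, 5, 9, 14, 23, 37, 60 → 97.
Column x4 — −9 each step: 20, 11, 2, -7, -16, -25, -34 → -43.

128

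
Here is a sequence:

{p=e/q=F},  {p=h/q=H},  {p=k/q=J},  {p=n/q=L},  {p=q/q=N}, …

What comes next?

{p=t/q=P}

For the p, letters move forward 3 places in the alphabet: e, h, k, n, q → t.
Q goes F, H, J, L, N → P (letters move forward 2 places in the alphabet).
Combining the parts gives {p=t/q=P}.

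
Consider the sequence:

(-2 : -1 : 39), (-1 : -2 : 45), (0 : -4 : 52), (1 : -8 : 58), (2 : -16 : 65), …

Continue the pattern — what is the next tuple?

(3 : -32 : 71)

First slot: +1 each step; -2, -1, 0, 1, 2 → 3.
Second slot: ×2 each step, so -1, -2, -4, -8, -16 → -32.
Third slot: alternating steps +6, +7, +6, +7, …, so 39, 45, 52, 58, 65 → 71.
So the next tuple is (3 : -32 : 71).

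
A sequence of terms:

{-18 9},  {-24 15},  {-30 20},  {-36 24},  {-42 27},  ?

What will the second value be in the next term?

Second value: differences are 6, 5, 4, … (decreasing by 1 each time), so 9, 15, 20, 24, 27 → 29.

29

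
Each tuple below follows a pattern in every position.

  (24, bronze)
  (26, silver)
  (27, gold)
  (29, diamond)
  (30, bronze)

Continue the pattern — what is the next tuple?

(32, silver)

For the first slot, alternating steps +2, +1, +2, +1, …: 24, 26, 27, 29, 30 → 32.
Rank: bronze, silver, gold, diamond, bronze → silver (repeats bronze → silver → gold → diamond).
So the next tuple is (32, silver).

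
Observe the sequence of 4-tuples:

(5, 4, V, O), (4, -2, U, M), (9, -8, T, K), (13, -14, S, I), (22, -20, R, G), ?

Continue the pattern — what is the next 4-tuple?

First slot: 5, 4, 9, 13, 22 → 35 (each term is the sum of the two before it).
Second slot: −6 each step; 4, -2, -8, -14, -20 → -26.
First letter goes V, U, T, S, R → Q (letters move back 1 place in the alphabet).
Second letter: letters move back 2 places in the alphabet, so O, M, K, I, G → E.
Putting it together: (35, -26, Q, E).

(35, -26, Q, E)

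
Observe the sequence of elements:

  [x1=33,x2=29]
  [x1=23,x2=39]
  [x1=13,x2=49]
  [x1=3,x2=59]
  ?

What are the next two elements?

X1: −10 each step; 33, 23, 13, 3 → -7 → -17.
For the x2, together with the x1 always sums to 62: 29, 39, 49, 59 → 69 → 79.
So the next two elements are [x1=-7,x2=69] and [x1=-17,x2=79].

[x1=-7,x2=69], [x1=-17,x2=79]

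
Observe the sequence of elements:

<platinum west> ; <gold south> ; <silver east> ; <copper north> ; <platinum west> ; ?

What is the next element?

Metal: platinum, gold, silver, copper, platinum → gold (repeats platinum → gold → silver → copper).
Direction — repeats west → south → east → north: west, south, east, north, west → south.
So the next element is <gold south>.

<gold south>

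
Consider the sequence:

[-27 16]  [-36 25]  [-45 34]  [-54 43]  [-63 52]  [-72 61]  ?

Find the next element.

First part: -27, -36, -45, -54, -63, -72 → -81 (−9 each step).
Second part: together with the first part always sums to -11; 16, 25, 34, 43, 52, 61 → 70.
Combining the parts gives [-81 70].

[-81 70]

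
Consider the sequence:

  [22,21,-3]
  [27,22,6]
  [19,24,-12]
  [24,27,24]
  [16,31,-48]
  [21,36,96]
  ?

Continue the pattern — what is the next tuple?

First coordinate — alternating steps +5, −8, +5, −8, …: 22, 27, 19, 24, 16, 21 → 13.
For the second coordinate, differences are 1, 2, 3, … (increasing by 1 each time): 21, 22, 24, 27, 31, 36 → 42.
Third coordinate: -3, 6, -12, 24, -48, 96 → -192 (×(-2) each step).
Combining the parts gives [13,42,-192].

[13,42,-192]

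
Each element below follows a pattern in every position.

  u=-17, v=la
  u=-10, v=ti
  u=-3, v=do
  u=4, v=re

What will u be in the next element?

11

U: +7 each step, so -17, -10, -3, 4 → 11.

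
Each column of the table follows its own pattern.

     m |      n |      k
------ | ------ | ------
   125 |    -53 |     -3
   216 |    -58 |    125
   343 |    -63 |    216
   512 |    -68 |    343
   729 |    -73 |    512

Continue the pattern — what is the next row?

Column m — perfect cubes: 5³, 6³, 7³, …: 125, 216, 343, 512, 729 → 1000.
Column n: −5 each step; -53, -58, -63, -68, -73 → -78.
Column k goes -3, 125, 216, 343, 512 → 729 (always the previous value of the column m).
Putting it together: 1000  -78  729.

1000  -78  729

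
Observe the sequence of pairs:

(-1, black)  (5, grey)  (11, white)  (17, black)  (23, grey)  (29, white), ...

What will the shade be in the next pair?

black

Shade: black, grey, white, black, grey, white → black (repeats black → grey → white).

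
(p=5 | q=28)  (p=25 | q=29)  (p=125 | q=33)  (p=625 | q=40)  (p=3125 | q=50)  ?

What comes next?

(p=15625 | q=63)

P: ×5 each step, so 5, 25, 125, 625, 3125 → 15625.
For the q, differences are 1, 4, 7, … (increasing by 3 each time): 28, 29, 33, 40, 50 → 63.
So the next term is (p=15625 | q=63).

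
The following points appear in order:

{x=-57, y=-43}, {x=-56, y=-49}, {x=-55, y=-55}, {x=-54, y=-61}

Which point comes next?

{x=-53, y=-67}

X — +1 each step: -57, -56, -55, -54 → -53.
Y: −6 each step, so -43, -49, -55, -61 → -67.
So the next point is {x=-53, y=-67}.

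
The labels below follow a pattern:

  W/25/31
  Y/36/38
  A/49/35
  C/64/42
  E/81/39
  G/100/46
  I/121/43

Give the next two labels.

For the letter, letters move forward 2 places in the alphabet, wrapping Z→A: W, Y, A, C, E, G, I → K → M.
Second component: 25, 36, 49, 64, 81, 100, 121 → 144 → 169 (perfect squares: 5², 6², 7², …).
Third component: alternating steps +7, −3, +7, −3, …, so 31, 38, 35, 42, 39, 46, 43 → 50 → 47.
Putting the parts together: K/144/50 and then M/169/47.

K/144/50 then M/169/47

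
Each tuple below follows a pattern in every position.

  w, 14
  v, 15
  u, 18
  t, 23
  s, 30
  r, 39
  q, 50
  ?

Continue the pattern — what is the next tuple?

p, 63

For the letter, letters move back 1 place in the alphabet: w, v, u, t, s, r, q → p.
Second coordinate: differences are 1, 3, 5, … (increasing by 2 each time), so 14, 15, 18, 23, 30, 39, 50 → 63.
Putting it together: p, 63.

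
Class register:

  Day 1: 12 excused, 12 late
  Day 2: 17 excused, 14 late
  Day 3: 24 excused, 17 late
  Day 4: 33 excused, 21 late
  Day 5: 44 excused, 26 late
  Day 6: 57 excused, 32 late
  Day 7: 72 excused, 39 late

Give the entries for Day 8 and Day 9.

89 excused, 47 late; 108 excused, 56 late

Excused goes 12, 17, 24, 33, 44, 57, 72 → 89 → 108 (differences are 5, 7, 9, … (increasing by 2 each time)).
Late: differences are 2, 3, 4, … (increasing by 1 each time), so 12, 14, 17, 21, 26, 32, 39 → 47 → 56.
So the next two rows are 89 excused, 47 late and 108 excused, 56 late.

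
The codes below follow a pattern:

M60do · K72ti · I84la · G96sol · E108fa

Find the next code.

Letter: letters move back 2 places in the alphabet, so M, K, I, G, E → C.
Second component: +12 each step, so 60, 72, 84, 96, 108 → 120.
For the note, runs backward through the solfège scale do→ti: do, ti, la, sol, fa → mi.
Putting it together: C120mi.

C120mi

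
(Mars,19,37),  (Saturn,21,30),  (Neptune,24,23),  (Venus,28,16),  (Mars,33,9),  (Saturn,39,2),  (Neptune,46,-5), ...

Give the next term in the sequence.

Planet — repeats Mars → Saturn → Neptune → Venus: Mars, Saturn, Neptune, Venus, Mars, Saturn, Neptune → Venus.
Second part: differences are 2, 3, 4, … (increasing by 1 each time), so 19, 21, 24, 28, 33, 39, 46 → 54.
Third part: −7 each step; 37, 30, 23, 16, 9, 2, -5 → -12.
Putting it together: (Venus,54,-12).

(Venus,54,-12)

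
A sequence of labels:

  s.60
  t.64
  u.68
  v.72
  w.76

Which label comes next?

x.80

Letter — letters move forward 1 place in the alphabet: s, t, u, v, w → x.
Second component: +4 each step; 60, 64, 68, 72, 76 → 80.
So the next label is x.80.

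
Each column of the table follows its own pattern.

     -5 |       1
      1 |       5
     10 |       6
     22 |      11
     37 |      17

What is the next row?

55  28

First component — differences are 6, 9, 12, … (increasing by 3 each time): -5, 1, 10, 22, 37 → 55.
Second component goes 1, 5, 6, 11, 17 → 28 (each term is the sum of the two before it).
Putting it together: 55  28.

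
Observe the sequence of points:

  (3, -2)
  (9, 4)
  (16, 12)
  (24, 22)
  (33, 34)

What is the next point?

(43, 48)

For the first value, differences are 6, 7, 8, … (increasing by 1 each time): 3, 9, 16, 24, 33 → 43.
Second value: differences are 6, 8, 10, … (increasing by 2 each time); -2, 4, 12, 22, 34 → 48.
Combining the parts gives (43, 48).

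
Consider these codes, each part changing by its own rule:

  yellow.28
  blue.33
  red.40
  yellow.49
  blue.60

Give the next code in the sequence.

red.73

Colour: yellow, blue, red, yellow, blue → red (repeats yellow → blue → red).
Second component: differences are 5, 7, 9, … (increasing by 2 each time); 28, 33, 40, 49, 60 → 73.
Combining the parts gives red.73.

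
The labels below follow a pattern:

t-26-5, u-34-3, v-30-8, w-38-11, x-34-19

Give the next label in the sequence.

Letter: letters move forward 1 place in the alphabet, so t, u, v, w, x → y.
Second component goes 26, 34, 30, 38, 34 → 42 (alternating steps +8, −4, +8, −4, …).
Third component: 5, 3, 8, 11, 19 → 30 (each term is the sum of the two before it).
Putting it together: y-42-30.

y-42-30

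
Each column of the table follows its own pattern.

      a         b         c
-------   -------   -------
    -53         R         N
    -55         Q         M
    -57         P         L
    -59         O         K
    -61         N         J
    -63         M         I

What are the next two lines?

-65  L  H; -67  K  G

Column a: −2 each step; -53, -55, -57, -59, -61, -63 → -65 → -67.
Column b: letters move back 1 place in the alphabet, so R, Q, P, O, N, M → L → K.
Column c — letters move back 1 place in the alphabet: N, M, L, K, J, I → H → G.
So the next two lines are -65  L  H and -67  K  G.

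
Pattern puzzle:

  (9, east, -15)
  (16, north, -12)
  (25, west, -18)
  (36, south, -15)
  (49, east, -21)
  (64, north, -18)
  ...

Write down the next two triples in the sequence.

First component goes 9, 16, 25, 36, 49, 64 → 81 → 100 (perfect squares: 3², 4², 5², …).
Direction: repeats east → north → west → south; east, north, west, south, east, north → west → south.
Third component goes -15, -12, -18, -15, -21, -18 → -24 → -21 (alternating steps +3, −6, +3, −6, …).
So the next two triples are (81, west, -24) and (100, south, -21).

(81, west, -24), (100, south, -21)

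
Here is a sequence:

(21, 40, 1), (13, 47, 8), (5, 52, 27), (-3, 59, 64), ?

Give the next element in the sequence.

(-11, 64, 125)

First coordinate: 21, 13, 5, -3 → -11 (−8 each step).
Second coordinate goes 40, 47, 52, 59 → 64 (alternating steps +7, +5, +7, +5, …).
Third coordinate: perfect cubes: 1³, 2³, 3³, …, so 1, 8, 27, 64 → 125.
So the next element is (-11, 64, 125).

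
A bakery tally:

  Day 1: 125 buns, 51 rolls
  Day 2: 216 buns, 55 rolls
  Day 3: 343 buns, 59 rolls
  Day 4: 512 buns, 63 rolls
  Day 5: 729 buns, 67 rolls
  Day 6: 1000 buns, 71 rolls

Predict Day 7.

1331 buns, 75 rolls

Buns goes 125, 216, 343, 512, 729, 1000 → 1331 (perfect cubes: 5³, 6³, 7³, …).
Rolls goes 51, 55, 59, 63, 67, 71 → 75 (+4 each step).
Combining the parts gives 1331 buns, 75 rolls.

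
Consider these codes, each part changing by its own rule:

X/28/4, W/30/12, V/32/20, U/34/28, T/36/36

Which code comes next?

Letter: letters move back 1 place in the alphabet, so X, W, V, U, T → S.
Second component — +2 each step: 28, 30, 32, 34, 36 → 38.
Third component: 4, 12, 20, 28, 36 → 44 (+8 each step).
Putting it together: S/38/44.

S/38/44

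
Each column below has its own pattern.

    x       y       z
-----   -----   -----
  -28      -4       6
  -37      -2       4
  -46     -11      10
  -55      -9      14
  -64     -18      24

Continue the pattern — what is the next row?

-73  -16  38

Column x: −9 each step, so -28, -37, -46, -55, -64 → -73.
Column y: alternating steps +2, −9, +2, −9, …; -4, -2, -11, -9, -18 → -16.
For the column z, each term is the sum of the two before it: 6, 4, 10, 14, 24 → 38.
So the next row is -73  -16  38.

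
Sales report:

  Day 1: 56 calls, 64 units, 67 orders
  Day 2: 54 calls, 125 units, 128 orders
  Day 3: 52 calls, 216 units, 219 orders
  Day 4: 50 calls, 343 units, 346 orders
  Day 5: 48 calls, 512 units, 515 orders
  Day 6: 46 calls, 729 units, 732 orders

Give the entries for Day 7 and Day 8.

44 calls, 1000 units, 1003 orders; 42 calls, 1331 units, 1334 orders

Calls: −2 each step; 56, 54, 52, 50, 48, 46 → 44 → 42.
Units: perfect cubes: 4³, 5³, 6³, …, so 64, 125, 216, 343, 512, 729 → 1000 → 1331.
Orders goes 67, 128, 219, 346, 515, 732 → 1003 → 1334 (always 3 more than the units).
So the next two rows are 44 calls, 1000 units, 1003 orders and 42 calls, 1331 units, 1334 orders.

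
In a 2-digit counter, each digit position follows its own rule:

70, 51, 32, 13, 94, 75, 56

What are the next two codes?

For the first digit, −2 each step, mod 10: 7, 5, 3, 1, 9, 7, 5 → 3 → 1.
For the second digit, +1 each step, mod 10: 0, 1, 2, 3, 4, 5, 6 → 7 → 8.
So the next two codes are 37 and 18.

37 then 18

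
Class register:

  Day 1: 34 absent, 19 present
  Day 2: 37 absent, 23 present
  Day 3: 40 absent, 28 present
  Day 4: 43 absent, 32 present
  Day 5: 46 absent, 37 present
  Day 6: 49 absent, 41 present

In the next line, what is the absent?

52

Absent goes 34, 37, 40, 43, 46, 49 → 52 (+3 each step).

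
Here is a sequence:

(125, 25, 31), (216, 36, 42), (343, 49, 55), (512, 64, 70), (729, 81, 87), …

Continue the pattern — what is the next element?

First entry: 125, 216, 343, 512, 729 → 1000 (perfect cubes: 5³, 6³, 7³, …).
Second entry: perfect squares: 5², 6², 7², …; 25, 36, 49, 64, 81 → 100.
Third entry: always 6 more than the second entry; 31, 42, 55, 70, 87 → 106.
So the next element is (1000, 100, 106).

(1000, 100, 106)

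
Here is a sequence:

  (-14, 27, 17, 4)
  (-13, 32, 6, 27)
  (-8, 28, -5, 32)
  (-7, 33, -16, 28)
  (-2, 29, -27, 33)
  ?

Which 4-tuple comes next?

First value goes -14, -13, -8, -7, -2 → -1 (alternating steps +1, +5, +1, +5, …).
Second value: alternating steps +5, −4, +5, −4, …, so 27, 32, 28, 33, 29 → 34.
Third value: 17, 6, -5, -16, -27 → -38 (−11 each step).
Fourth value: always the previous value of the second value; 4, 27, 32, 28, 33 → 29.
So the next 4-tuple is (-1, 34, -38, 29).

(-1, 34, -38, 29)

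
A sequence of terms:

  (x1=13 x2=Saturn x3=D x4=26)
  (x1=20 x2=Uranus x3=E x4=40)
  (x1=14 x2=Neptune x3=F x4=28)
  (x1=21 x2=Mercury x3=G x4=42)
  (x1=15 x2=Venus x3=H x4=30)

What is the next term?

X1 goes 13, 20, 14, 21, 15 → 22 (alternating steps +7, −6, +7, −6, …).
X2: runs through the planets Mercury→Neptune; Saturn, Uranus, Neptune, Mercury, Venus → Earth.
X3: D, E, F, G, H → I (letters move forward 1 place in the alphabet).
X4: 26, 40, 28, 42, 30 → 44 (always 2 × the x1).
Combining the parts gives (x1=22 x2=Earth x3=I x4=44).

(x1=22 x2=Earth x3=I x4=44)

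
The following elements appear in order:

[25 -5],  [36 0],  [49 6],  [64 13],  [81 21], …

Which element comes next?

First part: 25, 36, 49, 64, 81 → 100 (perfect squares: 5², 6², 7², …).
Second part: differences are 5, 6, 7, … (increasing by 1 each time); -5, 0, 6, 13, 21 → 30.
Combining the parts gives [100 30].

[100 30]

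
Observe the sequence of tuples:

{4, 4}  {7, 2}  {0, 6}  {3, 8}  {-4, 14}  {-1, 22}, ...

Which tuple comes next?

{-8, 36}

First entry: 4, 7, 0, 3, -4, -1 → -8 (alternating steps +3, −7, +3, −7, …).
Second entry: each term is the sum of the two before it; 4, 2, 6, 8, 14, 22 → 36.
So the next tuple is {-8, 36}.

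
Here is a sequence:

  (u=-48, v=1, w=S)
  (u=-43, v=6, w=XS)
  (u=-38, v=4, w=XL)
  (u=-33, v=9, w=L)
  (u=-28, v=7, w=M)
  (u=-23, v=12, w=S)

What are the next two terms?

For the u, +5 each step: -48, -43, -38, -33, -28, -23 → -18 → -13.
V: alternating steps +5, −2, +5, −2, …; 1, 6, 4, 9, 7, 12 → 10 → 15.
W: repeats S → XS → XL → L → M; S, XS, XL, L, M, S → XS → XL.
So the next two terms are (u=-18, v=10, w=XS) and (u=-13, v=15, w=XL).

(u=-18, v=10, w=XS), (u=-13, v=15, w=XL)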